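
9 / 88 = 0.10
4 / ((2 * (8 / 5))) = 5 / 4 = 1.25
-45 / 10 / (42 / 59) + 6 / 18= -503 / 84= -5.99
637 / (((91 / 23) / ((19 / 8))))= 3059 / 8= 382.38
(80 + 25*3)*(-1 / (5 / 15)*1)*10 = -4650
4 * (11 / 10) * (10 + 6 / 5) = 1232 / 25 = 49.28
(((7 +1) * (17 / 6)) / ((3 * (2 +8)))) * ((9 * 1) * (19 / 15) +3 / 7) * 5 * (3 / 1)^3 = 42228 / 35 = 1206.51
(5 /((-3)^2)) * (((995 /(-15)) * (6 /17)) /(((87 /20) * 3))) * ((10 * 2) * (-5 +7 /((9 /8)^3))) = 48556000 /29111157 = 1.67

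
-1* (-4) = 4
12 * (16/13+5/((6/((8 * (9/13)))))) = 912/13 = 70.15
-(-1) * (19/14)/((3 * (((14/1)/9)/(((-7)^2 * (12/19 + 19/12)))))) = 505/16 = 31.56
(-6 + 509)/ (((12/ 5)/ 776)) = 162636.67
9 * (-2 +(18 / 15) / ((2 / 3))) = -9 / 5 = -1.80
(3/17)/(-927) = -1/5253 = -0.00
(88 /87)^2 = 7744 /7569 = 1.02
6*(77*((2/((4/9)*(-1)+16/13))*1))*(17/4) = 459459/92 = 4994.12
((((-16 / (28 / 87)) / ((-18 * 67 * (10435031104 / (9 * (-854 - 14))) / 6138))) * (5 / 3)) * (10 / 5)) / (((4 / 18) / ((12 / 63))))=-41385465 / 76469212309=-0.00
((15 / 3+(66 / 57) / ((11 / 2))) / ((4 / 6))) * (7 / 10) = 2079 / 380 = 5.47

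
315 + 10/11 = 3475/11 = 315.91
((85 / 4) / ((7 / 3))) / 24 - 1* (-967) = 216693 / 224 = 967.38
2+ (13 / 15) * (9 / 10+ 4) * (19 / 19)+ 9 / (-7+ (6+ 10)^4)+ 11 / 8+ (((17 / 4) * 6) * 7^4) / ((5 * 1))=17842413491 / 1456200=12252.72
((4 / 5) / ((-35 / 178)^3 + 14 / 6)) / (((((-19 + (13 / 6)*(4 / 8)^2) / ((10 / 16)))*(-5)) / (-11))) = -2233341792 / 87159450385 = -0.03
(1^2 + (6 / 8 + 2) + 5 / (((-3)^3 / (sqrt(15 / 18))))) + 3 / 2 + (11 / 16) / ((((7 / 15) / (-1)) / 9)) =-897 / 112 - 5 * sqrt(30) / 162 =-8.18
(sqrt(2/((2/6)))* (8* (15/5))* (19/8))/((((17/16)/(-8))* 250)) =-3648* sqrt(6)/2125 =-4.21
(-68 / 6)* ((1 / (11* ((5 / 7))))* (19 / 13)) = -4522 / 2145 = -2.11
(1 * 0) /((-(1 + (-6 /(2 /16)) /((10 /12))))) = 0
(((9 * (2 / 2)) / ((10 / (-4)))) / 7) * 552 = -9936 / 35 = -283.89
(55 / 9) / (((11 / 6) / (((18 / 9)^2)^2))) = 160 / 3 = 53.33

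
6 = 6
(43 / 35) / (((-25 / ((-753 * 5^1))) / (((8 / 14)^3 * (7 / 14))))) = 1036128 / 60025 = 17.26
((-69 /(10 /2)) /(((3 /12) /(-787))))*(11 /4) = 597333 /5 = 119466.60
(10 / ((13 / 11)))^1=110 / 13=8.46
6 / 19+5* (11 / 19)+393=7528 / 19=396.21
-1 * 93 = -93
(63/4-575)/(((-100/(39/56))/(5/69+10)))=4042259/103040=39.23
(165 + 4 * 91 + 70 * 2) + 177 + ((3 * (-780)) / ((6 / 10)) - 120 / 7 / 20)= -21384 / 7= -3054.86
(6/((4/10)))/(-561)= -5/187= -0.03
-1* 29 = -29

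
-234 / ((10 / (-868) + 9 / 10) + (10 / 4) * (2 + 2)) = -42315 / 1969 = -21.49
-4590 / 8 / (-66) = 8.69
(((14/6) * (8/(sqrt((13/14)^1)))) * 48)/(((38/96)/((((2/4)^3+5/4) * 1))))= 3229.91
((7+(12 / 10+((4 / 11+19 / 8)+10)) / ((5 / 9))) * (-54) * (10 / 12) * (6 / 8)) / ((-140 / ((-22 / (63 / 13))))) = -2753283 / 78400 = -35.12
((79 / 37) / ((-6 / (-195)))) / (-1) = -5135 / 74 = -69.39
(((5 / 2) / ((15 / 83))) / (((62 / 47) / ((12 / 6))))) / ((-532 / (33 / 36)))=-42911 / 1187424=-0.04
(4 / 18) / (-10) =-1 / 45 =-0.02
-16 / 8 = -2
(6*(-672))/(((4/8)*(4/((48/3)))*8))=-4032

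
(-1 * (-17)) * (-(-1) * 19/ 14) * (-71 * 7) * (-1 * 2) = 22933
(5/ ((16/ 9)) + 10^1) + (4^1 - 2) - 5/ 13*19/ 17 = 50857/ 3536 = 14.38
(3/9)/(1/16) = 16/3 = 5.33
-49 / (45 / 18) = -98 / 5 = -19.60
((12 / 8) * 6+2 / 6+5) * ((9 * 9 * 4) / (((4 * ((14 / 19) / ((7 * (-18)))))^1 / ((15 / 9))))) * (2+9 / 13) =-11580975 / 13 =-890844.23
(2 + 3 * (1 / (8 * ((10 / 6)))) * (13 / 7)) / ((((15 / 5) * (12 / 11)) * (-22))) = -677 / 20160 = -0.03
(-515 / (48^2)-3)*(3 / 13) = -7427 / 9984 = -0.74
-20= -20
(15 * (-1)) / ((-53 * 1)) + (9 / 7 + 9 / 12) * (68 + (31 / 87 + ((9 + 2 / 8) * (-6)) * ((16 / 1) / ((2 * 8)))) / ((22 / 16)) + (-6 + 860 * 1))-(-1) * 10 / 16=1700623341 / 946792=1796.20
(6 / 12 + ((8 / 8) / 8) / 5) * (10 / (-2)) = -21 / 8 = -2.62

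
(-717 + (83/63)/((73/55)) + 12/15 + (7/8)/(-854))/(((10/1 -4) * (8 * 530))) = -16051508339/570952972800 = -0.03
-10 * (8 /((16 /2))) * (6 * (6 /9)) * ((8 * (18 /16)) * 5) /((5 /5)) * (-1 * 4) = 7200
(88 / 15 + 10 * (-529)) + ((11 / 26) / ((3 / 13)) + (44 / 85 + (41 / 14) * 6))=-6264411 / 1190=-5264.21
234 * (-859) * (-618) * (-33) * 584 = -2394000756576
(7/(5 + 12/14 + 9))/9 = 49/936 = 0.05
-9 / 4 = -2.25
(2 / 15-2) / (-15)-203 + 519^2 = 60560578 / 225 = 269158.12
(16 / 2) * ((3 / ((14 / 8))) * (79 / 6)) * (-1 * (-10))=12640 / 7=1805.71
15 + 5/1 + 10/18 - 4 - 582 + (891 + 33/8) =23737/72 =329.68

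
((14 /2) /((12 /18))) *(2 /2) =21 /2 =10.50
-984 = -984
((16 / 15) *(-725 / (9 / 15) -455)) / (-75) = 15968 / 675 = 23.66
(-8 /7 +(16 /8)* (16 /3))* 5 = 47.62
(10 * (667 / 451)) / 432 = 3335 / 97416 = 0.03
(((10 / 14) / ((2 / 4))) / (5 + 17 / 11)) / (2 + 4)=55 / 1512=0.04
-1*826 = -826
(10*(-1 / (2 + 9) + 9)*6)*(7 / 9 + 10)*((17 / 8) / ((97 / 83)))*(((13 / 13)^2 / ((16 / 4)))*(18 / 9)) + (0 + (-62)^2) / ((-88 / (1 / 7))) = 1208491 / 231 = 5231.56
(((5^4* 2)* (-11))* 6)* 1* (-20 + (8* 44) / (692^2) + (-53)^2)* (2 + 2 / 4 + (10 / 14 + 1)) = -203149987301250 / 209503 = -969675791.28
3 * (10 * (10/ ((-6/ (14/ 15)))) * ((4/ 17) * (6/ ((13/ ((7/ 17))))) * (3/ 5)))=-1.25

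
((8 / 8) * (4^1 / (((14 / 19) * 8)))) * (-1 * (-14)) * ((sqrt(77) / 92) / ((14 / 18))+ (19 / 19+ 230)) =2195.66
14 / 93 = 0.15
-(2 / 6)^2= -1 / 9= -0.11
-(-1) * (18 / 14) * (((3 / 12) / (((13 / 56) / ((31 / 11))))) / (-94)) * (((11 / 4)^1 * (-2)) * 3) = 837 / 1222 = 0.68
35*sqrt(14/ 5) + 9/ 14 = 9/ 14 + 7*sqrt(70) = 59.21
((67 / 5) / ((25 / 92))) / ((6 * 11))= 3082 / 4125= 0.75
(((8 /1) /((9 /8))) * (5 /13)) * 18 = 640 /13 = 49.23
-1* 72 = -72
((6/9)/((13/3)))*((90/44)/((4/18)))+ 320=91925/286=321.42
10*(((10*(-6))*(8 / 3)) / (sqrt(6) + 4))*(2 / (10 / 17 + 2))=-5440 / 11 + 1360*sqrt(6) / 11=-191.70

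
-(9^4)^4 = -1853020188851841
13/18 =0.72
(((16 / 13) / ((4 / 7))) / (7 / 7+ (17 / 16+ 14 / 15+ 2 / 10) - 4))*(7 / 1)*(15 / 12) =-58800 / 2509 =-23.44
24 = 24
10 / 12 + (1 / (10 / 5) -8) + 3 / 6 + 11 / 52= -929 / 156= -5.96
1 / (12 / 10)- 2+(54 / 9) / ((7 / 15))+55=2801 / 42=66.69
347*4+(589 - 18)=1959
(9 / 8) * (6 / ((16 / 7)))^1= 189 / 64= 2.95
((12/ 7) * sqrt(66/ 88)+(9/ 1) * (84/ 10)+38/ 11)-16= 6 * sqrt(3)/ 7+3468/ 55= 64.54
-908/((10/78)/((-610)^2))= -2635361040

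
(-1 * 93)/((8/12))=-279/2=-139.50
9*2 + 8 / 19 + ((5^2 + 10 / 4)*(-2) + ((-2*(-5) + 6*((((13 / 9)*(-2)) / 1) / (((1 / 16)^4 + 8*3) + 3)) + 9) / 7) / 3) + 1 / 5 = -53715124127 / 1512899415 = -35.50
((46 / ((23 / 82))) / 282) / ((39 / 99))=902 / 611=1.48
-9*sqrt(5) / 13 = -1.55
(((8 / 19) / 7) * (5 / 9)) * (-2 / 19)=-80 / 22743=-0.00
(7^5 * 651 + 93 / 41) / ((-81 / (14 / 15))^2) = 1953883624 / 1345005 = 1452.70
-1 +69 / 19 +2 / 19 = 52 / 19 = 2.74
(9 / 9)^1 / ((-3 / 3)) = -1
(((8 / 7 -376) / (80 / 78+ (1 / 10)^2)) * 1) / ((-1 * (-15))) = -682240 / 28273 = -24.13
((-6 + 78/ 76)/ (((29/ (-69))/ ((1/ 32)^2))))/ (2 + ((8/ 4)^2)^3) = 4347/ 24825856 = 0.00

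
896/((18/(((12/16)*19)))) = 2128/3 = 709.33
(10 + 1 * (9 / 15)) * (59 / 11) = 3127 / 55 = 56.85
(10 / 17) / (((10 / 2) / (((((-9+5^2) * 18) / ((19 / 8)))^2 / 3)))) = 3538944 / 6137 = 576.66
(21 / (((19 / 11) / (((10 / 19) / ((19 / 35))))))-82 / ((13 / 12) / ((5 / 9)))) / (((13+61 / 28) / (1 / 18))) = -22667708 / 204638265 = -0.11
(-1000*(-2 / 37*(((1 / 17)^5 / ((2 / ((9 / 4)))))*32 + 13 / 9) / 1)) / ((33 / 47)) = 1735095710000 / 15602808573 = 111.20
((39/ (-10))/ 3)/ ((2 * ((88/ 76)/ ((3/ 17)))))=-741/ 7480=-0.10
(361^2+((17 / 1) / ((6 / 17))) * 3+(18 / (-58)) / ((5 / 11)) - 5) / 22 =5929.99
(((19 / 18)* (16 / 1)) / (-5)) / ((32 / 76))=-361 / 45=-8.02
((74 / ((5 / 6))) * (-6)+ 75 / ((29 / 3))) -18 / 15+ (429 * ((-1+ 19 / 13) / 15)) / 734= -28002978 / 53215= -526.22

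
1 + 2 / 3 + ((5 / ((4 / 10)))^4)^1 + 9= 1172387 / 48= 24424.73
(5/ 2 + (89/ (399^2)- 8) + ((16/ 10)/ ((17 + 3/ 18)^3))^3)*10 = -285587612798366319354392371/ 5193029890969989171454575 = -54.99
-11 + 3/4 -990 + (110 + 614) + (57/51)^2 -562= -967573/1156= -837.00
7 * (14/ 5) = 98/ 5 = 19.60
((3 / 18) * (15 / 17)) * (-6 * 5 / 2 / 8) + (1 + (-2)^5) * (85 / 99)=-724145 / 26928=-26.89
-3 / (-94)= 3 / 94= 0.03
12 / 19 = 0.63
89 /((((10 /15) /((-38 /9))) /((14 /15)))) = -23674 /45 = -526.09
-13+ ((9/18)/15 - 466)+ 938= 13771/30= 459.03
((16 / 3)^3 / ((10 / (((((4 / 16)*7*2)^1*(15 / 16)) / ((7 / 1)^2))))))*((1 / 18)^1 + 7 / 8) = 536 / 567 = 0.95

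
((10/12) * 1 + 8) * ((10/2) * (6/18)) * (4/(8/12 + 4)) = 265/21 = 12.62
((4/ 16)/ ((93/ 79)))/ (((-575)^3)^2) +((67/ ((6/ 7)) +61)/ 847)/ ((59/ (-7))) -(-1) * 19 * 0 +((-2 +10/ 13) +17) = 6550625795959356284996001/ 415919696546008789062500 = 15.75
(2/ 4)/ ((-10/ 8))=-2/ 5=-0.40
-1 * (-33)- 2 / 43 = 1417 / 43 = 32.95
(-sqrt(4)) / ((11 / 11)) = -2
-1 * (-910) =910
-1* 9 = -9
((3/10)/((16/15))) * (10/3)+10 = 175/16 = 10.94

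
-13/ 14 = -0.93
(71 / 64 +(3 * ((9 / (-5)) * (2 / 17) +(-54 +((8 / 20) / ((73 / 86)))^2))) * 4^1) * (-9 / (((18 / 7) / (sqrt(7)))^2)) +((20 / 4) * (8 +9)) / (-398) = 6398743081885457 / 1038413203200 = 6162.04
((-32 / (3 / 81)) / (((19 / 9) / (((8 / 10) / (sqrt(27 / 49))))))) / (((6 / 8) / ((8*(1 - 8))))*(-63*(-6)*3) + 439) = -387072*sqrt(3) / 644195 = -1.04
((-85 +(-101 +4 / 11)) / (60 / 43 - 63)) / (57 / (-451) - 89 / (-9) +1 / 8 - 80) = -86401104 / 2010319919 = -0.04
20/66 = 10/33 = 0.30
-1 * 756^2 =-571536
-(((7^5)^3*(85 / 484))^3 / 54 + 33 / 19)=-1248596688403700702464473946504098626840367553 / 116327781504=-10733435059627325242388160000000000.00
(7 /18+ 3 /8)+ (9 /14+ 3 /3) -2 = 205 /504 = 0.41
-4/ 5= -0.80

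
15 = 15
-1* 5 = -5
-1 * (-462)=462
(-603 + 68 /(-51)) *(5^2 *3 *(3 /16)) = -135975 /16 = -8498.44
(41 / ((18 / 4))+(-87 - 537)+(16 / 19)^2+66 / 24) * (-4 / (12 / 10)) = 39730705 / 19494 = 2038.10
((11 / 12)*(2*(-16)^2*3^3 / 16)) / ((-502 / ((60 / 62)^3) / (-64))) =684288000 / 7477541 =91.51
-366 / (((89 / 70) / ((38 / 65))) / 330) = -64254960 / 1157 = -55535.83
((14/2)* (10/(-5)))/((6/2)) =-14/3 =-4.67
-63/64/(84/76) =-57/64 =-0.89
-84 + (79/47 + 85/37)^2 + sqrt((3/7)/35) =-206167440/3024121 + sqrt(15)/35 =-68.06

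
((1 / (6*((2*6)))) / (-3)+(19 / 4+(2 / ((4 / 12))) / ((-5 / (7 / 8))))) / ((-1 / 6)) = -22.17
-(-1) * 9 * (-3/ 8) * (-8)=27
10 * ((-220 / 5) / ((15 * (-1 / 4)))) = 352 / 3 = 117.33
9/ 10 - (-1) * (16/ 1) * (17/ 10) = 281/ 10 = 28.10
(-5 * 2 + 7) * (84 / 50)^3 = -222264 / 15625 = -14.22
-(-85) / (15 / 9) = 51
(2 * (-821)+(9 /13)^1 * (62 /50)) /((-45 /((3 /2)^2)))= 533371 /6500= 82.06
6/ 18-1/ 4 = 1/ 12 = 0.08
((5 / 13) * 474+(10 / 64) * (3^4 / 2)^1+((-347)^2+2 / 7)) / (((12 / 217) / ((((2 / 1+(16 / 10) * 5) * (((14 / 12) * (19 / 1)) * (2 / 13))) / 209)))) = 84673676675 / 237952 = 355843.52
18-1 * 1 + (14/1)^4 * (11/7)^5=2576935/7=368133.57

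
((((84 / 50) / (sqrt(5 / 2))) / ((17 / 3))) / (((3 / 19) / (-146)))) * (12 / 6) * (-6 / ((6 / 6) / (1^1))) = 1398096 * sqrt(10) / 2125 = 2080.55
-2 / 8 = -1 / 4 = -0.25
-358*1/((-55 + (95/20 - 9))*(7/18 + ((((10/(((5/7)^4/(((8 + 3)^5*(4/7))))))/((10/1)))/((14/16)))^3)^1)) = 2097656250000/22899608039406092312829921529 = 0.00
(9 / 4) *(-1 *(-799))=7191 / 4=1797.75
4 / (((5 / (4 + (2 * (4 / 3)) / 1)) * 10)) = 8 / 15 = 0.53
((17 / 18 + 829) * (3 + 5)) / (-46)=-29878 / 207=-144.34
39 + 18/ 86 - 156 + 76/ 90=-224356/ 1935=-115.95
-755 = -755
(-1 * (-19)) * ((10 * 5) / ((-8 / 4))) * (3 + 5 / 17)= -26600 / 17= -1564.71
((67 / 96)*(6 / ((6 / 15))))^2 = 112225 / 1024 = 109.59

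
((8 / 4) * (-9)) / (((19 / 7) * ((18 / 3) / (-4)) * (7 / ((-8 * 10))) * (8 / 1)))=-120 / 19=-6.32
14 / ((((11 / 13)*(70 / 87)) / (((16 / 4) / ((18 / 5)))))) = 754 / 33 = 22.85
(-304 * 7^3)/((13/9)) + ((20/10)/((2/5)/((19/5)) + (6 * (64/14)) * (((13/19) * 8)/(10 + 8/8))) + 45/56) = -528729667619/7324408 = -72187.36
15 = 15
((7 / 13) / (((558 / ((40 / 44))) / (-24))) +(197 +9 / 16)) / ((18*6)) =42033659 / 22980672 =1.83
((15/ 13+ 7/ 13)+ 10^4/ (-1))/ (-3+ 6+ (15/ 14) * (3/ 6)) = -404376/ 143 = -2827.80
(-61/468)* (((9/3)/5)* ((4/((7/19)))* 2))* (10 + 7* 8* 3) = -412604/1365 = -302.27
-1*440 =-440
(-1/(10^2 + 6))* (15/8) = -15/848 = -0.02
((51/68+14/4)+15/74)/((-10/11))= -7249/1480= -4.90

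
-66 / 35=-1.89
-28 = -28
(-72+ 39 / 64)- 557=-628.39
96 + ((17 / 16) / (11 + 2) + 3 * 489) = 325121 / 208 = 1563.08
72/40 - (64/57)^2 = 8761/16245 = 0.54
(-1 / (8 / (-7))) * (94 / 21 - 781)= -16307 / 24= -679.46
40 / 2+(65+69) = 154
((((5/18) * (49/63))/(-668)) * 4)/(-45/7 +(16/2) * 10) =-49/2786562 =-0.00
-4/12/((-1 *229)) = 1/687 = 0.00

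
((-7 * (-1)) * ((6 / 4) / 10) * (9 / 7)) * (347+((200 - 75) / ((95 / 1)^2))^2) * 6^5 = 2373581473056 / 651605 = 3642669.21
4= 4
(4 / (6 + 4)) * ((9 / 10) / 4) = 9 / 100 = 0.09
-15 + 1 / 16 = -239 / 16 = -14.94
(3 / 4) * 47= 141 / 4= 35.25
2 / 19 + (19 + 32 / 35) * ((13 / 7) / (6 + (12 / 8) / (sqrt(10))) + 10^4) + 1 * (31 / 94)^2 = 781452337310047 / 3923952732 -18122 * sqrt(10) / 116865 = 199148.78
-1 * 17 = -17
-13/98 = -0.13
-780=-780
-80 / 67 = -1.19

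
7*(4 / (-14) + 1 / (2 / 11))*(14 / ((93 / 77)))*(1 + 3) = 1692.34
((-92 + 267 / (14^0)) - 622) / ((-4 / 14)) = 3129 / 2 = 1564.50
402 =402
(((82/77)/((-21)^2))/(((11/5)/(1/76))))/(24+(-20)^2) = 205/6018267024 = 0.00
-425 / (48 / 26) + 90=-140.21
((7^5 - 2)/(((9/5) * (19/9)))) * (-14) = -1176350/19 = -61913.16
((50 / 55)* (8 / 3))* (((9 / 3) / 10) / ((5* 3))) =8 / 165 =0.05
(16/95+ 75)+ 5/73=75.24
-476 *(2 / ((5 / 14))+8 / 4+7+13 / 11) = -413168 / 55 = -7512.15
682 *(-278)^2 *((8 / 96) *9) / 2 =19765383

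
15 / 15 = 1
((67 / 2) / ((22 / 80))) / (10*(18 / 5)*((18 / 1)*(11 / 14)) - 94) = 4690 / 15983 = 0.29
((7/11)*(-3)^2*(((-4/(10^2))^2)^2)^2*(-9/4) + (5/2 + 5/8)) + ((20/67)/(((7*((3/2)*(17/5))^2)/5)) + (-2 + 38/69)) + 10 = 4401821530882490017367/376741768798828125000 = 11.68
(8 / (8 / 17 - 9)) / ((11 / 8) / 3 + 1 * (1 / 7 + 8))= -1344 / 12325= -0.11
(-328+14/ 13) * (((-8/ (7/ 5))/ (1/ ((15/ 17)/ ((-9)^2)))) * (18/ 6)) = 50000/ 819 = 61.05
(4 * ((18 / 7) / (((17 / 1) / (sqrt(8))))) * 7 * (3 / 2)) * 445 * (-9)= -865080 * sqrt(2) / 17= -71965.17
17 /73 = 0.23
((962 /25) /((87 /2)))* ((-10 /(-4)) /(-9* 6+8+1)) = -962 /19575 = -0.05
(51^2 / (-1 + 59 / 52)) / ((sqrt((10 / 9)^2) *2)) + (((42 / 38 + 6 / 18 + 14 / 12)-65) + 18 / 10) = 8634.18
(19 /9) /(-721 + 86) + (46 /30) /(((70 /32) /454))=318.23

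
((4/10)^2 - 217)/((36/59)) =-106613/300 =-355.38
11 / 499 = 0.02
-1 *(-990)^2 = -980100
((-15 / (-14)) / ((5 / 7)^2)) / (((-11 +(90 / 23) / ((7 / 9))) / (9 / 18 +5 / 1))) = -37191 / 19220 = -1.94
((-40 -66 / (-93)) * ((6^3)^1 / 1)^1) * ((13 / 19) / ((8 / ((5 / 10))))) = -213759 / 589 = -362.92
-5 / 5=-1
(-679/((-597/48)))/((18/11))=59752/1791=33.36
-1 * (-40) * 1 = 40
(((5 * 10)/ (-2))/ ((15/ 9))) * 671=-10065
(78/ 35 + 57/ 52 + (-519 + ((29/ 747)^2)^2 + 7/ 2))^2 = 262323.51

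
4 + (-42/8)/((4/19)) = -335/16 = -20.94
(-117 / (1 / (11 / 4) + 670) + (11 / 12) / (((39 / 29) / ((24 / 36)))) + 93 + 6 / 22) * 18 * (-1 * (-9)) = 2663537700 / 175747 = 15155.52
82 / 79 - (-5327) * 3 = 1262581 / 79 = 15982.04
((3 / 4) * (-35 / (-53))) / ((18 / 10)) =175 / 636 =0.28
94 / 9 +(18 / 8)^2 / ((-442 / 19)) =650917 / 63648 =10.23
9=9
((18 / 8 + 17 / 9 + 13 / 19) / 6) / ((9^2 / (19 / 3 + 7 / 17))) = 141857 / 2119203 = 0.07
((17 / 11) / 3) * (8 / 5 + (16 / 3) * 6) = 952 / 55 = 17.31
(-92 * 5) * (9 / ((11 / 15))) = -62100 / 11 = -5645.45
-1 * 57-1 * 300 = -357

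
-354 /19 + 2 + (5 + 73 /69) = -13862 /1311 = -10.57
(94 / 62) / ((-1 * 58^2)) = -47 / 104284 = -0.00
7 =7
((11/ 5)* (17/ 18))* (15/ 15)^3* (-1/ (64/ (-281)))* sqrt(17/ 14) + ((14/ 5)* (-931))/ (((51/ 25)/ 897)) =-19485830/ 17 + 52547* sqrt(238)/ 80640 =-1146215.24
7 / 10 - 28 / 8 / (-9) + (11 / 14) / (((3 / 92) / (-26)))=-196997 / 315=-625.39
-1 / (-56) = 1 / 56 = 0.02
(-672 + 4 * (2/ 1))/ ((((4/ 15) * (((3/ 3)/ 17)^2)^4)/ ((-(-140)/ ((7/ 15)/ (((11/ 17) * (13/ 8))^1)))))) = -5479098423566625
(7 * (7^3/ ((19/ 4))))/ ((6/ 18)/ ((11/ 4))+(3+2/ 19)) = 45276/ 289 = 156.66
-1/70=-0.01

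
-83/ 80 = -1.04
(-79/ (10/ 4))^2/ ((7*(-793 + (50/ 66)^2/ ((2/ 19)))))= -54371592/ 300173825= -0.18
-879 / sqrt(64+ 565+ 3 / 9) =-879 * sqrt(354) / 472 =-35.04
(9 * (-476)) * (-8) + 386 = 34658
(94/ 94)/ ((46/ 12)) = 6/ 23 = 0.26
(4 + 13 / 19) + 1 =5.68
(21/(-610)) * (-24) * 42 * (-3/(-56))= 567/305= 1.86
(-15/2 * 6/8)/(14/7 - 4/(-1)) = -0.94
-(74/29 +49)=-1495/29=-51.55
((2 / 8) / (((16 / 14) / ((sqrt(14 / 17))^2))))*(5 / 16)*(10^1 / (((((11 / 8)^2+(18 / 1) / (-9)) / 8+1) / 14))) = 13720 / 1717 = 7.99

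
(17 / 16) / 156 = 17 / 2496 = 0.01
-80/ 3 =-26.67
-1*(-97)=97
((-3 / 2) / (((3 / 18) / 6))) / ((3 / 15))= -270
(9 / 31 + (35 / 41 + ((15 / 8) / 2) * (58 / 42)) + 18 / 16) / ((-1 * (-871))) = 507289 / 123988592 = 0.00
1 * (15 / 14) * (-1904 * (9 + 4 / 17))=-18840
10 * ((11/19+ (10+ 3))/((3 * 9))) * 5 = 25.15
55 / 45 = 11 / 9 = 1.22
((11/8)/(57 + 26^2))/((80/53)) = 583/469120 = 0.00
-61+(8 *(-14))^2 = 12483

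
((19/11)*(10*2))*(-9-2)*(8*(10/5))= -6080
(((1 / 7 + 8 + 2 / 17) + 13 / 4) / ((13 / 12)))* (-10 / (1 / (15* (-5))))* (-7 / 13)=-12327750 / 2873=-4290.90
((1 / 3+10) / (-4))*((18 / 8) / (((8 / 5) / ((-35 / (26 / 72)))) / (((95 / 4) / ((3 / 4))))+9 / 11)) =-51022125 / 7177424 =-7.11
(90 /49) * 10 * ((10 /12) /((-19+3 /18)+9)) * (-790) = 3555000 /2891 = 1229.68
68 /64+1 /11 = 203 /176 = 1.15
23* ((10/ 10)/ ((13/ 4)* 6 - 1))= 1.24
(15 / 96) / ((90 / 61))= 61 / 576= 0.11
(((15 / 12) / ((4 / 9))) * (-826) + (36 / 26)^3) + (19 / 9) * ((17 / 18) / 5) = -16514920021 / 7118280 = -2320.07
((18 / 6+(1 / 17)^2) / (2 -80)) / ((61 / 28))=-12152 / 687531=-0.02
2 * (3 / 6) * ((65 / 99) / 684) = 65 / 67716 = 0.00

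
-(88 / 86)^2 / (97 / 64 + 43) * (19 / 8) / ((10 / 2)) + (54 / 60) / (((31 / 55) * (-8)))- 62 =-73884600197 / 1187649680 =-62.21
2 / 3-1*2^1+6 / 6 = -1 / 3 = -0.33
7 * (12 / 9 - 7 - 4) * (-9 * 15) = 9135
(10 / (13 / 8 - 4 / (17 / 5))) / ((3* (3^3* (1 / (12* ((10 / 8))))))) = 6800 / 1647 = 4.13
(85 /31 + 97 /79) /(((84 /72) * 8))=14583 /34286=0.43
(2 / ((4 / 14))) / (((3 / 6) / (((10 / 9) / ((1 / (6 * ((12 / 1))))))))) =1120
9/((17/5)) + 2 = 79/17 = 4.65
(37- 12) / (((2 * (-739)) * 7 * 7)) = -25 / 72422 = -0.00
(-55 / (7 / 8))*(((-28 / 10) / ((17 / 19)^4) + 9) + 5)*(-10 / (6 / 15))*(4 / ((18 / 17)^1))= 2528099200 / 44217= 57174.82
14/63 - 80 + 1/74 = -53123/666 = -79.76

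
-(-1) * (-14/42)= -1/3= -0.33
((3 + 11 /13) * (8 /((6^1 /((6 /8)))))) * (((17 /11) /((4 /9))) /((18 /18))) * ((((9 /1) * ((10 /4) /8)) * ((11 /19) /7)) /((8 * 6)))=57375 /885248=0.06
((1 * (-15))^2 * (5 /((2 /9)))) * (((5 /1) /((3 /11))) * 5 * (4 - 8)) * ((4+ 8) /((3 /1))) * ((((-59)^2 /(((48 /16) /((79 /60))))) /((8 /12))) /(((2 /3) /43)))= -2195007643125 /2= -1097503821562.50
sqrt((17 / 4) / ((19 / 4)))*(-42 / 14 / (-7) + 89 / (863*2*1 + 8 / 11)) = 63835*sqrt(323) / 2526202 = 0.45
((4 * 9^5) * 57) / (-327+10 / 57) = -767400804 / 18629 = -41193.88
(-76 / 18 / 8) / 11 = -0.05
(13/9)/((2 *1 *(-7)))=-0.10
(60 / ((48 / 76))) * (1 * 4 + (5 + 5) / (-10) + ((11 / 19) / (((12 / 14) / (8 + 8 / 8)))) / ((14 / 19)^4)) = 24631125 / 10976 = 2244.09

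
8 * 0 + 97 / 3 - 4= 85 / 3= 28.33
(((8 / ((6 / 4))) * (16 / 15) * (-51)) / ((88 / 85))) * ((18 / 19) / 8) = -33.19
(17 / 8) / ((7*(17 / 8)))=1 / 7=0.14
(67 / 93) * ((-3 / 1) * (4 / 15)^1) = -268 / 465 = -0.58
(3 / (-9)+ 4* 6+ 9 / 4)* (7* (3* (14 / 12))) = 15239 / 24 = 634.96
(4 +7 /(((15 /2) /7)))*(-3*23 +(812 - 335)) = 21488 /5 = 4297.60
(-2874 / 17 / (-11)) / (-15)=-958 / 935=-1.02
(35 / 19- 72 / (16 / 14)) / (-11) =1162 / 209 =5.56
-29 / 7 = -4.14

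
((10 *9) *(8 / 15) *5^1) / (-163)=-240 / 163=-1.47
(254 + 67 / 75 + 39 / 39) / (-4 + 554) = 9596 / 20625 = 0.47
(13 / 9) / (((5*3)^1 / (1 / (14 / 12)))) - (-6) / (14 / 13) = 1781 / 315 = 5.65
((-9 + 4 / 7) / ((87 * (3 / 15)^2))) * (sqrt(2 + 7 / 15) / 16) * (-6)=295 * sqrt(555) / 4872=1.43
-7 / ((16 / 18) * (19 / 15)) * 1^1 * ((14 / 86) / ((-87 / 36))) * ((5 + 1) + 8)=138915 / 23693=5.86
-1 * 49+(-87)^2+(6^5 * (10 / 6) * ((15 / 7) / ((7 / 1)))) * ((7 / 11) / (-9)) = 557440 / 77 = 7239.48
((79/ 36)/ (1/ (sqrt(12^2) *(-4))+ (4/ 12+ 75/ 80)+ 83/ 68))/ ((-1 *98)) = -1343/ 148176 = -0.01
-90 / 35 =-2.57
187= 187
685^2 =469225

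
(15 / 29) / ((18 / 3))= 5 / 58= 0.09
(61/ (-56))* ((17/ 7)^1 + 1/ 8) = -8723/ 3136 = -2.78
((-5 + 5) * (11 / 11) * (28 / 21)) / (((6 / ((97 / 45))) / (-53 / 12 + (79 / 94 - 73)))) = 0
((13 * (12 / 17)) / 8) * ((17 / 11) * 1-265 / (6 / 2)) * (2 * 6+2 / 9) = -186160 / 153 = -1216.73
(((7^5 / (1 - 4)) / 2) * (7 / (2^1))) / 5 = -117649 / 60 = -1960.82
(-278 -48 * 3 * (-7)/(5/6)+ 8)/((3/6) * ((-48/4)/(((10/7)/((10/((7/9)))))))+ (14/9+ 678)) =21141/14075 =1.50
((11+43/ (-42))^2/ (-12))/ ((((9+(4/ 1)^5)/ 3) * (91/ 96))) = -351122/ 13818441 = -0.03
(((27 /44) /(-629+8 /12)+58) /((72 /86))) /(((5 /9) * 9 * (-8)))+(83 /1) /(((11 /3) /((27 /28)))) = 16800969061 /836035200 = 20.10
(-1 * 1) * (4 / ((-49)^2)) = -4 / 2401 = -0.00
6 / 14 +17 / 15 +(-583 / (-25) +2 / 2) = 13588 / 525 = 25.88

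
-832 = -832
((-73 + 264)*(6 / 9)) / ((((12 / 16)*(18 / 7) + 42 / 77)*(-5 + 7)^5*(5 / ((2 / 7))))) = 2101 / 22860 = 0.09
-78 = -78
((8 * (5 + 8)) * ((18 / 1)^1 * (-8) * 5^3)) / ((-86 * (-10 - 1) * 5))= -187200 / 473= -395.77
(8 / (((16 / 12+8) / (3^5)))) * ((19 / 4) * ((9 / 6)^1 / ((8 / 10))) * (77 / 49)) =2285415 / 784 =2915.07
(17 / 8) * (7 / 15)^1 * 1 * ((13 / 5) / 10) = 1547 / 6000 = 0.26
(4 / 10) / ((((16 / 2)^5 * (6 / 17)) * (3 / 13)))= 221 / 1474560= 0.00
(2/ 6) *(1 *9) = 3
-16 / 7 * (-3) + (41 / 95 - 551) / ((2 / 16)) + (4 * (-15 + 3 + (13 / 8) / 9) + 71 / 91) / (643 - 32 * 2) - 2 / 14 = -396244036159 / 90098190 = -4397.91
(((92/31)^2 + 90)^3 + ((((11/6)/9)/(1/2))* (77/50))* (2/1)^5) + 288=578072411415269512/599064984675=964957.77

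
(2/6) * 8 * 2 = 16/3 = 5.33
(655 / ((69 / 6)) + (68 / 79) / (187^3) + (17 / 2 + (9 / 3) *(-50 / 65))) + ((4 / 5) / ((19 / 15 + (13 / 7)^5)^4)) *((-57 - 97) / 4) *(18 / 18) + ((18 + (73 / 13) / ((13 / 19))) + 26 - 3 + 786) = 63800179769917633661324691596232125162645 / 71018830038601056635241729664536221696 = 898.36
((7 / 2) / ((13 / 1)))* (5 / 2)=35 / 52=0.67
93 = 93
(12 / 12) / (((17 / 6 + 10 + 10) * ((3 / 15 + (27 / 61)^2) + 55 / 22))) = 74420 / 4920903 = 0.02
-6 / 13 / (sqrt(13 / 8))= -12 * sqrt(26) / 169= -0.36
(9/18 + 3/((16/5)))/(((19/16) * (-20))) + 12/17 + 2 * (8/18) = 89201/58140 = 1.53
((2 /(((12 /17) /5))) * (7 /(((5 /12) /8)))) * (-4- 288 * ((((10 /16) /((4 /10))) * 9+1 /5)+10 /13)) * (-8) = 4290153728 /65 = 66002365.05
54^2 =2916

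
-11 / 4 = -2.75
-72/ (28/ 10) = -180/ 7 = -25.71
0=0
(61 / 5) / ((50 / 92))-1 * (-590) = 76556 / 125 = 612.45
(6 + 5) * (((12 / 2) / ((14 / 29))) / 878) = 957 / 6146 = 0.16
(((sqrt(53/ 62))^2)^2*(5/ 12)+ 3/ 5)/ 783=208609/ 180591120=0.00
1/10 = 0.10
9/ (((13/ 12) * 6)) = 18/ 13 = 1.38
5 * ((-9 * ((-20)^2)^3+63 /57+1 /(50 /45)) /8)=-109439999619 /304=-359999998.75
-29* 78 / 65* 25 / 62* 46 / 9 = -6670 / 93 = -71.72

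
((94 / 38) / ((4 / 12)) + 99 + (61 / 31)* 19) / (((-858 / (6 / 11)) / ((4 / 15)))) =-338812 / 13897455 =-0.02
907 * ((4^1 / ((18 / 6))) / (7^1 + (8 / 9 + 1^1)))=2721 / 20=136.05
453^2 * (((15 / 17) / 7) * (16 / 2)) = 24625080 / 119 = 206933.45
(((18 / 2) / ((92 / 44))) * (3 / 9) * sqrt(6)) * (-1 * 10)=-330 * sqrt(6) / 23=-35.14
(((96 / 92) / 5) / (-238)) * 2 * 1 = -24 / 13685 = -0.00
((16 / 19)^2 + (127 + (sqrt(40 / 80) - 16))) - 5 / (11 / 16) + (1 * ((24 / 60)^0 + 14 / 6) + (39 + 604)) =sqrt(2) / 2 + 8943920 / 11913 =751.48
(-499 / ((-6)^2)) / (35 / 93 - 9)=1.61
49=49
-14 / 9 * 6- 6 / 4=-65 / 6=-10.83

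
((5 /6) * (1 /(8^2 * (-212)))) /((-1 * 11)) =5 /895488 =0.00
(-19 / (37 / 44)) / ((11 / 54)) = -4104 / 37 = -110.92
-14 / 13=-1.08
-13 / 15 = -0.87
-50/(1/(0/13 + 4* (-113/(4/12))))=67800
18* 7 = 126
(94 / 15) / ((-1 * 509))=-94 / 7635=-0.01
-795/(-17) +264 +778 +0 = 18509/17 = 1088.76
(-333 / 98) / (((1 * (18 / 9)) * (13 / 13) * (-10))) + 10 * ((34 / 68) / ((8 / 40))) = 49333 / 1960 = 25.17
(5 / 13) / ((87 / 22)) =110 / 1131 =0.10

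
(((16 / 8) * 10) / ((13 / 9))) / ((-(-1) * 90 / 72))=144 / 13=11.08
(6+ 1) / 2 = 7 / 2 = 3.50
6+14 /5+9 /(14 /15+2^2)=3931 /370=10.62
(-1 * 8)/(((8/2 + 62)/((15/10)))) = -2/11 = -0.18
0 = 0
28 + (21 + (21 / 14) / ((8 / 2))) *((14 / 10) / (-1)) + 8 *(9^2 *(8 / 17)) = 206051 / 680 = 303.02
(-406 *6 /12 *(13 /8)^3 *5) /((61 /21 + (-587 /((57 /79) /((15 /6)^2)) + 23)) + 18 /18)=177950409 /206651776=0.86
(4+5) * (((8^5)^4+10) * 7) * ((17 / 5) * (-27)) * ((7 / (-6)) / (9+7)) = 38895536340168893343189 / 80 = 486194204252111166789.86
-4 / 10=-2 / 5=-0.40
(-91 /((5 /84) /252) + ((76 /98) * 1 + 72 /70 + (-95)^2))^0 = 1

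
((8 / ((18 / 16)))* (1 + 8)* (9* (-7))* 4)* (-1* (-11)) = -177408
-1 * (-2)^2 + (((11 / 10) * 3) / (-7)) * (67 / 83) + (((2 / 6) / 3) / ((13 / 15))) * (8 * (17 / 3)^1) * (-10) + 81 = 12575603 / 679770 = 18.50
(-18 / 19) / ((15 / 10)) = -12 / 19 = -0.63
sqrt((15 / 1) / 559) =sqrt(8385) / 559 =0.16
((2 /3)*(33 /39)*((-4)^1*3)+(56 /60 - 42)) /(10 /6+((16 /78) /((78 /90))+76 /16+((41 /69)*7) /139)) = -1550724032 /216655665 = -7.16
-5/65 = -1/13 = -0.08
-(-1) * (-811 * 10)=-8110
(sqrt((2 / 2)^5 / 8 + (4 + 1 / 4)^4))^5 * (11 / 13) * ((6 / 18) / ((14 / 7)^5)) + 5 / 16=5 / 16 + 25597380633 * sqrt(83553) / 436207616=16962.56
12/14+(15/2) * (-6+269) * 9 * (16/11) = 1988346/77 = 25822.68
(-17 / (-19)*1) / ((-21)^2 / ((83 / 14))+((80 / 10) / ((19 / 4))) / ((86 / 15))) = 60673 / 5064078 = 0.01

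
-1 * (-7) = 7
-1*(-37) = 37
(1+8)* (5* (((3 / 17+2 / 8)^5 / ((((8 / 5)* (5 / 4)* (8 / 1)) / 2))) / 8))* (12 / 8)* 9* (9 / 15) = 0.08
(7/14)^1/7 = 1/14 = 0.07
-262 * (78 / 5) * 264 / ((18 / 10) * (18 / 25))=-7493200 / 9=-832577.78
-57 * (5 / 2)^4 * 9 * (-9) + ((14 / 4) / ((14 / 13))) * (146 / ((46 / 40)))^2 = 232734.93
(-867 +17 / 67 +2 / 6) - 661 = -1527.41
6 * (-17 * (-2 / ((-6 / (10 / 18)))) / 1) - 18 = -332 / 9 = -36.89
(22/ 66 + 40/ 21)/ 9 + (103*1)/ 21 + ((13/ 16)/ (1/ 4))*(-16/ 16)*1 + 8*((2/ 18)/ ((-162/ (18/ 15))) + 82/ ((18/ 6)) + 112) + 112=1228.56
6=6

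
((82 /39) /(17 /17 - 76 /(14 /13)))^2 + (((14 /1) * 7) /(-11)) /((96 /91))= -536113053721 /63489192624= -8.44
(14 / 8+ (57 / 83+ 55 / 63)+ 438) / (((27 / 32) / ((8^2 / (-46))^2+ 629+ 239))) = 33982474122080 / 74685807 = 455005.78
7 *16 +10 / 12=677 / 6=112.83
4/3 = 1.33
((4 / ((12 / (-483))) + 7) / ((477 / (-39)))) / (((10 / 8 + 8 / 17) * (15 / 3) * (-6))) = -5236 / 21465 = -0.24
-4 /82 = -2 /41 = -0.05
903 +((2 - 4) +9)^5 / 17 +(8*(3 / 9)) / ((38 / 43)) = 1835930 / 969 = 1894.66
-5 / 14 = -0.36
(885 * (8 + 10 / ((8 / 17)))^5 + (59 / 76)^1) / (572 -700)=-368660137218059 / 2490368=-148034401.83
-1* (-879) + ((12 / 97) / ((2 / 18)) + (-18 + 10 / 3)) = 251845 / 291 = 865.45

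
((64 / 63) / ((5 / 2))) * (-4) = -512 / 315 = -1.63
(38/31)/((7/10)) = 380/217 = 1.75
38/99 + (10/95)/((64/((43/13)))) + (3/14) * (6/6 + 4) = 8000983/5477472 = 1.46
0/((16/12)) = 0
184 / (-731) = -184 / 731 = -0.25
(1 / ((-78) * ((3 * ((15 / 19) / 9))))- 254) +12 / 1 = -94399 / 390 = -242.05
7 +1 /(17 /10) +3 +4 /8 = 377 /34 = 11.09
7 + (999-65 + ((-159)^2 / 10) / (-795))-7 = 46541 / 50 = 930.82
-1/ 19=-0.05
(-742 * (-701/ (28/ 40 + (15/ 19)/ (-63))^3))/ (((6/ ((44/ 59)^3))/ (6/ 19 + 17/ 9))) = 79551665570711488000/ 326054430169481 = 243982.78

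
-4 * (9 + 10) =-76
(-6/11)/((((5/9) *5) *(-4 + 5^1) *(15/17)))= -306/1375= -0.22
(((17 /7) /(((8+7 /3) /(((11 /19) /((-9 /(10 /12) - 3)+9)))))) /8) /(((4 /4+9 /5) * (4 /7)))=-4675 /2110976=-0.00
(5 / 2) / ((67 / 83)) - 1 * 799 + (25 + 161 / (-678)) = -17514913 / 22713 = -771.14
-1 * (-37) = 37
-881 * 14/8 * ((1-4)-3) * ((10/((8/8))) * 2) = 185010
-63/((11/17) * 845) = -1071/9295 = -0.12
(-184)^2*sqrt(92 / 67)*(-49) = -3317888*sqrt(1541) / 67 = -1943964.09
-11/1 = -11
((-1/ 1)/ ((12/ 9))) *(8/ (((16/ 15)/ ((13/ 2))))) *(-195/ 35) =22815/ 112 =203.71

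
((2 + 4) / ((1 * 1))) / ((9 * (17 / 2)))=4 / 51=0.08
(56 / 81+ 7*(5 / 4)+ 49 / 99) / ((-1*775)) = -35413 / 2762100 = -0.01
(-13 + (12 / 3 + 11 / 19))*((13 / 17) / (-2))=1040 / 323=3.22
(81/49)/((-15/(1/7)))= -27/1715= -0.02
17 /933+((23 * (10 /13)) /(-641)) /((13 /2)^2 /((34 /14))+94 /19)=423595681 /24938610749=0.02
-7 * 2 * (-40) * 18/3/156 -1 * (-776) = 797.54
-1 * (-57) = 57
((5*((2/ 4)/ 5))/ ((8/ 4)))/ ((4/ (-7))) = -7/ 16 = -0.44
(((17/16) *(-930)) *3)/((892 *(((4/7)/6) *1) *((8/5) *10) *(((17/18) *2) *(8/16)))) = -263655/114176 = -2.31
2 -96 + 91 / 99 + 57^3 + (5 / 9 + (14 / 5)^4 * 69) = 11715511571 / 61875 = 189341.60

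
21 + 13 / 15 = 328 / 15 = 21.87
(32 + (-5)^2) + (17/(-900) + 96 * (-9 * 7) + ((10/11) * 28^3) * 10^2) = 19697488913/9900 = 1989645.34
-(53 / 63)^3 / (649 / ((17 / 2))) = -0.01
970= 970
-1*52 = -52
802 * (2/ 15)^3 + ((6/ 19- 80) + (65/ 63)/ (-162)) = -1885560163/ 24239250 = -77.79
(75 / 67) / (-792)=-25 / 17688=-0.00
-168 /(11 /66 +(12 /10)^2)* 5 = -126000 /241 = -522.82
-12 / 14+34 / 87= -284 / 609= -0.47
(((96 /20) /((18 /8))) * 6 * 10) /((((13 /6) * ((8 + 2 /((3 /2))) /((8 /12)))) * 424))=48 /4823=0.01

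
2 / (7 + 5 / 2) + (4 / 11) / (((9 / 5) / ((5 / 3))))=3088 / 5643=0.55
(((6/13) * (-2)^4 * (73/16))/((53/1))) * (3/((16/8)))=657/689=0.95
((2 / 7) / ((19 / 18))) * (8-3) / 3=60 / 133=0.45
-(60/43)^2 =-3600/1849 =-1.95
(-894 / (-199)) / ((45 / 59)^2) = 7.72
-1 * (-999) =999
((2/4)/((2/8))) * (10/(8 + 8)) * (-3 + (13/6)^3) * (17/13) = 131665/11232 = 11.72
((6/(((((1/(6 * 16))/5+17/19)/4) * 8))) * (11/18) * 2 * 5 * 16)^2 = 7156695040000/66896041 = 106982.34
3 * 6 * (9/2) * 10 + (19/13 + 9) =10666/13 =820.46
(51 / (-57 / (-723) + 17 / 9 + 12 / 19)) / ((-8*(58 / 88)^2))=-254313081 / 45043960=-5.65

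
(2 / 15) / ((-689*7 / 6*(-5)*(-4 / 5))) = -1 / 24115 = -0.00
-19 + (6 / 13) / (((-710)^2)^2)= -31383426034997 / 1651759265000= -19.00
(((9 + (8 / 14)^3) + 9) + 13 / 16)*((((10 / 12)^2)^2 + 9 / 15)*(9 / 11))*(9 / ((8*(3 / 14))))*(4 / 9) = 731224471 / 18627840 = 39.25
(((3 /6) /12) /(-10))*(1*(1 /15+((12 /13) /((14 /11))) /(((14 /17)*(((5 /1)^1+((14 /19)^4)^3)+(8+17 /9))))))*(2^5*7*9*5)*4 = -129772569620644598524 /6144453281210939695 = -21.12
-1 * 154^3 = -3652264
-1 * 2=-2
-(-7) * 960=6720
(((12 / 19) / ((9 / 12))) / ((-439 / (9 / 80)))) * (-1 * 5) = 0.00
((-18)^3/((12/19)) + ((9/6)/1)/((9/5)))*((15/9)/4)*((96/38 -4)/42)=276995/2052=134.99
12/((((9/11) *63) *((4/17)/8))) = 1496/189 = 7.92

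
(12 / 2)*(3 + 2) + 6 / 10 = 153 / 5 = 30.60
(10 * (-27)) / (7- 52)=6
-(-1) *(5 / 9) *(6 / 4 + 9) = 35 / 6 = 5.83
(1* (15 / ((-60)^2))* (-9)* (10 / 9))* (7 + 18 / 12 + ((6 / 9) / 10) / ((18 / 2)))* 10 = -2297 / 648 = -3.54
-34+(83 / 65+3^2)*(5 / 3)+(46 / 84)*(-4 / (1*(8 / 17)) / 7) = -134051 / 7644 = -17.54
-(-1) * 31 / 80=31 / 80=0.39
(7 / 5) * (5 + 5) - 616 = -602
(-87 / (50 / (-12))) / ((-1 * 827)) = -522 / 20675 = -0.03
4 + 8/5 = 28/5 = 5.60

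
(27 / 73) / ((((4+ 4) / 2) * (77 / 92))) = 621 / 5621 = 0.11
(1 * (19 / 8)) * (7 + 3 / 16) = 2185 / 128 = 17.07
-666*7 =-4662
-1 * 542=-542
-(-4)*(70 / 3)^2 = 19600 / 9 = 2177.78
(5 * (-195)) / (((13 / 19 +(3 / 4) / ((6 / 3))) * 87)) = -49400 / 4669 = -10.58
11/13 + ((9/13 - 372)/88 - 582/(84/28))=-225795/1144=-197.37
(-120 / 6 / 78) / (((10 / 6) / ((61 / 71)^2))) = -0.11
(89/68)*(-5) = -445/68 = -6.54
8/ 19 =0.42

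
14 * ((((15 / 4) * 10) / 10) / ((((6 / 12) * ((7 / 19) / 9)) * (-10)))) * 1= -513 / 2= -256.50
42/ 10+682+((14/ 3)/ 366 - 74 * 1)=1680524/ 2745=612.21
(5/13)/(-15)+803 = 31316/39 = 802.97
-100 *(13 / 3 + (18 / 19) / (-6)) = -23800 / 57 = -417.54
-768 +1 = -767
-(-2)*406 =812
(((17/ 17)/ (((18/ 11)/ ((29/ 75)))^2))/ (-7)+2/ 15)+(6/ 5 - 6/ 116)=471202681/ 369967500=1.27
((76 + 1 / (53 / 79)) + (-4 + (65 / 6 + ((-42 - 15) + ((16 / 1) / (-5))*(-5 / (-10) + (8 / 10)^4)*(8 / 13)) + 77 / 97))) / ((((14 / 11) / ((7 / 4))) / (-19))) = -6894958623223 / 10024950000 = -687.78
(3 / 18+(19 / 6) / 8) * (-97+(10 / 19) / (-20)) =-33183 / 608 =-54.58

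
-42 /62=-21 /31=-0.68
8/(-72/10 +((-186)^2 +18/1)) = 20/86517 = 0.00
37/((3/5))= 185/3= 61.67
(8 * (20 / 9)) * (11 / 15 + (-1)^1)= -128 / 27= -4.74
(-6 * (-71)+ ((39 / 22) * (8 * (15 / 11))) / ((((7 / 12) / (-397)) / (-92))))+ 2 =1025956436 / 847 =1211282.69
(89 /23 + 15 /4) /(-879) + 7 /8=140117 /161736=0.87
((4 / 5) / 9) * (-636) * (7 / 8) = -742 / 15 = -49.47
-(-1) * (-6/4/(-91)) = 3/182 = 0.02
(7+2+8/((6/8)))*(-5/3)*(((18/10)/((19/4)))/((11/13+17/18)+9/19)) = -55224/10067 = -5.49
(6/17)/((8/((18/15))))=9/170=0.05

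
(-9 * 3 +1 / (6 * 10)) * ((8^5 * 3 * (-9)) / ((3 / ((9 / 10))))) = 179048448 / 25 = 7161937.92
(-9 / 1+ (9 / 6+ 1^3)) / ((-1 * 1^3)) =13 / 2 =6.50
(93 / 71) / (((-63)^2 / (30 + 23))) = 1643 / 93933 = 0.02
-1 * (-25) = 25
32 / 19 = 1.68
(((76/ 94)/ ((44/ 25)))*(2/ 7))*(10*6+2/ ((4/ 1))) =5225/ 658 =7.94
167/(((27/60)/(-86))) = -287240/9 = -31915.56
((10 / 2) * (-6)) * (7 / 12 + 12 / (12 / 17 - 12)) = 115 / 8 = 14.38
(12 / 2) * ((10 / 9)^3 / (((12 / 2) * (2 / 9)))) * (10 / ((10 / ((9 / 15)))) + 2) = 1300 / 81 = 16.05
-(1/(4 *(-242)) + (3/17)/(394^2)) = 659027/638640904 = 0.00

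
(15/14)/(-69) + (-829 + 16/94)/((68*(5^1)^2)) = -1294301/2572780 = -0.50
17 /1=17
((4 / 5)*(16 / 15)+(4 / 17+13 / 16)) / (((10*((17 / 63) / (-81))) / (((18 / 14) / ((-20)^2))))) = -84818421 / 462400000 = -0.18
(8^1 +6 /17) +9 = 295 /17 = 17.35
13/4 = 3.25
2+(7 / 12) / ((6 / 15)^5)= 58.97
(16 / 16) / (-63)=-1 / 63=-0.02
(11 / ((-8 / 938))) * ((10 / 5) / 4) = -5159 / 8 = -644.88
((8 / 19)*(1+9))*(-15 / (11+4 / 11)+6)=1872 / 95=19.71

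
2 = 2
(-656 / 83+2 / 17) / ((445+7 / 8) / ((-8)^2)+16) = -5624832 / 16591949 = -0.34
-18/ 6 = -3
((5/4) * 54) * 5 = 675/2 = 337.50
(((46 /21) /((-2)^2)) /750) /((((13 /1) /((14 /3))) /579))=4439 /29250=0.15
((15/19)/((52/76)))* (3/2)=45/26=1.73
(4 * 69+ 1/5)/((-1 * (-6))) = 1381/30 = 46.03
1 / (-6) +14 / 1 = 83 / 6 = 13.83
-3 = -3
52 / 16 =13 / 4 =3.25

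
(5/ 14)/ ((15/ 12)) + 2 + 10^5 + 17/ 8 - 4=100000.41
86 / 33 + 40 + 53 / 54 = 25891 / 594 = 43.59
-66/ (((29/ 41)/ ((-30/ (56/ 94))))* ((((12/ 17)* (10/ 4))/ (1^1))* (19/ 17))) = 18377799/ 7714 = 2382.40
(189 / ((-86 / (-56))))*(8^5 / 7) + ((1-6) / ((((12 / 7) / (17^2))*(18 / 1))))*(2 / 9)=24078540031 / 41796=576096.76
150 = 150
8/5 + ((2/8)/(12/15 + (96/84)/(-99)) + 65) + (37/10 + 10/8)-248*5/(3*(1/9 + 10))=154079547/4972240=30.99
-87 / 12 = -29 / 4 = -7.25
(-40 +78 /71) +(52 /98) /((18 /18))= -133492 /3479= -38.37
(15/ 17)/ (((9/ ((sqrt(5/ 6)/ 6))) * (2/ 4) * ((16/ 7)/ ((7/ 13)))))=245 * sqrt(30)/ 190944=0.01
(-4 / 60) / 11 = -1 / 165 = -0.01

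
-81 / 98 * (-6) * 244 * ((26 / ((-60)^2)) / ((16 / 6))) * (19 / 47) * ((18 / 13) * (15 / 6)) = 844911 / 184240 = 4.59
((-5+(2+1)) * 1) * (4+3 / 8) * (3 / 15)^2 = -7 / 20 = -0.35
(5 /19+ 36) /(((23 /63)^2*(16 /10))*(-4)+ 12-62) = -13673205 /19174382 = -0.71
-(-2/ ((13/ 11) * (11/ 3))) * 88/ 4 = 132/ 13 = 10.15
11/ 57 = 0.19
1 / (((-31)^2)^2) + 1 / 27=923548 / 24935067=0.04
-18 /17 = -1.06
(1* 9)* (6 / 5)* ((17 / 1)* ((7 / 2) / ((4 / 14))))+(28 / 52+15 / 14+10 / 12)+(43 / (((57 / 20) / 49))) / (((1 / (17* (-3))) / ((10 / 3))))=-2134090151 / 17290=-123429.16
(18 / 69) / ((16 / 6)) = 9 / 92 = 0.10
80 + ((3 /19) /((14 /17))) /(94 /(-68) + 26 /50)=7777445 /97489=79.78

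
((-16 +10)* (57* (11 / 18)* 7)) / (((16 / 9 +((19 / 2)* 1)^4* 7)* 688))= -13167 / 353050597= -0.00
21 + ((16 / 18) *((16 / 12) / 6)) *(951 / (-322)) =20.42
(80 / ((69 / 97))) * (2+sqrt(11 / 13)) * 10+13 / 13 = 77600 * sqrt(143) / 897+155269 / 69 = 3284.79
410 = 410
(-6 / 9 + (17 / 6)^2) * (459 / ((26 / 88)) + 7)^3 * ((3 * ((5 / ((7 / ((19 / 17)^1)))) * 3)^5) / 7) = 1386763514323062513098765625 / 1467989317424084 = 944668668813.24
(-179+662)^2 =233289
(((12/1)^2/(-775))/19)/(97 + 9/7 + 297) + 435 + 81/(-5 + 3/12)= 17028877917/40744075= 417.95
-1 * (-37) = 37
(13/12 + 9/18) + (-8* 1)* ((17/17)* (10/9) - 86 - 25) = 880.69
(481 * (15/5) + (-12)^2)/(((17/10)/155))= 2459850/17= 144697.06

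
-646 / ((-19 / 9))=306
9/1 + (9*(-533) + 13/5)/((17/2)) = -47179/85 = -555.05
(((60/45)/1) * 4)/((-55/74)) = -1184/165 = -7.18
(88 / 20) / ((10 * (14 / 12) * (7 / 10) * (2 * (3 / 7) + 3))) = 44 / 315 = 0.14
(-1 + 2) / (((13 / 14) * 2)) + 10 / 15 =47 / 39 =1.21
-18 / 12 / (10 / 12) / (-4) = 9 / 20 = 0.45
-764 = -764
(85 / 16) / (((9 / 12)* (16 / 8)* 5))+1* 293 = 7049 / 24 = 293.71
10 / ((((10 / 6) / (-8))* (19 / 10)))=-480 / 19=-25.26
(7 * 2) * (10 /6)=70 /3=23.33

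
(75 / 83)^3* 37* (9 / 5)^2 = 50574375 / 571787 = 88.45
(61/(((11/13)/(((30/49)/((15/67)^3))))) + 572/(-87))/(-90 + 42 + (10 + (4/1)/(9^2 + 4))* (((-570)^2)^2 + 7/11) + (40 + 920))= 117386447737/31704913668351371805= 0.00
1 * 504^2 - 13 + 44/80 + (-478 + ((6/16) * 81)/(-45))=2028199/8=253524.88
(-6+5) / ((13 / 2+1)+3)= -2 / 21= -0.10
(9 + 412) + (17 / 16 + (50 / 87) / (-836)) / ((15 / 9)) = 421.64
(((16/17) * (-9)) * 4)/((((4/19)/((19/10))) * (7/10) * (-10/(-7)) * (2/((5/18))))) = -722/17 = -42.47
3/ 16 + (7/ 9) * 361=40459/ 144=280.97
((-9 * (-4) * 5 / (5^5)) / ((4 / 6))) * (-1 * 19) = -1026 / 625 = -1.64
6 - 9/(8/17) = -105/8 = -13.12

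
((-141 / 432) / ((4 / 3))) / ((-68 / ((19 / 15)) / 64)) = 893 / 3060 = 0.29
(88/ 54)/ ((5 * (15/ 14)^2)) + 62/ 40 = 222821/ 121500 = 1.83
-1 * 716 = -716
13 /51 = 0.25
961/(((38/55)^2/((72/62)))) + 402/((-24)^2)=81045787/34656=2338.58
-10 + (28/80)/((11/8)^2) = -5938/605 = -9.81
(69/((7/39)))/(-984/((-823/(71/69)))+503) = 16979313/22270675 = 0.76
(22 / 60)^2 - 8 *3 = -21479 / 900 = -23.87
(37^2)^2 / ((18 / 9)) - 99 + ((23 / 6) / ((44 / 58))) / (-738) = 936981.49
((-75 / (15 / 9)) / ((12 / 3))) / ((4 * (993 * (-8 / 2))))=15 / 21184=0.00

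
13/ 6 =2.17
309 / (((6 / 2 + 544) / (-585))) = -180765 / 547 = -330.47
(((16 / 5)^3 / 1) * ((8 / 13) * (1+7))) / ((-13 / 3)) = -786432 / 21125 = -37.23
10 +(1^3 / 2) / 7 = 141 / 14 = 10.07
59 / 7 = 8.43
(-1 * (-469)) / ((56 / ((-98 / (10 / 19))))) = -62377 / 40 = -1559.42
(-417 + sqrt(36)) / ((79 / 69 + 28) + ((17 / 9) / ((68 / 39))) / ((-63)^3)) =-28364331492 / 2011377769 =-14.10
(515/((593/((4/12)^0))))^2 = 265225/351649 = 0.75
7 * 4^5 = 7168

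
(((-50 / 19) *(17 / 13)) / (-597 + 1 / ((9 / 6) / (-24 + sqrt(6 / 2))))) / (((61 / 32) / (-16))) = -0.05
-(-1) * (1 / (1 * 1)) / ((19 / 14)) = 14 / 19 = 0.74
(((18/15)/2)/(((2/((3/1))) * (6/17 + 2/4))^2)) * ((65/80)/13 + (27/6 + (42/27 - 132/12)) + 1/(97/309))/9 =-1369571/3915696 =-0.35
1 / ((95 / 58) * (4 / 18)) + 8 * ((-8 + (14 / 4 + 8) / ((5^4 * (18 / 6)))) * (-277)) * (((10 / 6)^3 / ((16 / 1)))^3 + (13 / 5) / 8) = 6189.08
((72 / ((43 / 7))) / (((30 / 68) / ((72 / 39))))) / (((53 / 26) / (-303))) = -83075328 / 11395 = -7290.51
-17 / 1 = -17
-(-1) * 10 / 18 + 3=3.56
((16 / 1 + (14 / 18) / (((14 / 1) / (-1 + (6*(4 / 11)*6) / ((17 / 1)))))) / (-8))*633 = -1264.99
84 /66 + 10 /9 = 236 /99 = 2.38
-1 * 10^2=-100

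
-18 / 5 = -3.60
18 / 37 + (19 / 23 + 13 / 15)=27818 / 12765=2.18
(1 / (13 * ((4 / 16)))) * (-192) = -768 / 13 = -59.08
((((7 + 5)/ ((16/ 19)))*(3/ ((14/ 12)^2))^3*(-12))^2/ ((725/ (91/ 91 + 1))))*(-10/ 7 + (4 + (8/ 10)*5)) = 60772.91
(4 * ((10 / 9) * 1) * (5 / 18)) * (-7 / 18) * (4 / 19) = -1400 / 13851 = -0.10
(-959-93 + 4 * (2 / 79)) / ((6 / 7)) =-96950 / 79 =-1227.22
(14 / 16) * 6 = 21 / 4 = 5.25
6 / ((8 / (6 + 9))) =45 / 4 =11.25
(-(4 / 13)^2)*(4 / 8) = -8 / 169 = -0.05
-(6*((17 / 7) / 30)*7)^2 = -289 / 25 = -11.56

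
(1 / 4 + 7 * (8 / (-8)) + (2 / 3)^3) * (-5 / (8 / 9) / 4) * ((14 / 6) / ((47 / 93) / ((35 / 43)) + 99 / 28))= 26468575 / 5195424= 5.09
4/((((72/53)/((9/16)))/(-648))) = -4293/4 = -1073.25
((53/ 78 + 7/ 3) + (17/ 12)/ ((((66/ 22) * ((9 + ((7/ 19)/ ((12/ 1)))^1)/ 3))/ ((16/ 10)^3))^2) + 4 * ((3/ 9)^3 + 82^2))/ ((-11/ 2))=-1250873150054377547/ 255759939703125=-4890.81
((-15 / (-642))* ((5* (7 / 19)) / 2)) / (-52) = -175 / 422864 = -0.00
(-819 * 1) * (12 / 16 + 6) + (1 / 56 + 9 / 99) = -5528.14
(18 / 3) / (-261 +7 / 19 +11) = -38 / 1581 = -0.02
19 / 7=2.71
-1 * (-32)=32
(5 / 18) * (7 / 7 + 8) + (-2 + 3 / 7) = 13 / 14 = 0.93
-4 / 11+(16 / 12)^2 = 140 / 99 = 1.41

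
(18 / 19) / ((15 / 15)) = 18 / 19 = 0.95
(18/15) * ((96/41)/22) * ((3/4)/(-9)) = -24/2255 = -0.01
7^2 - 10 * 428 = -4231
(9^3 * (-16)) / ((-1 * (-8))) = -1458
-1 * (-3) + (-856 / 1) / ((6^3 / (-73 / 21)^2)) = -534482 / 11907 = -44.89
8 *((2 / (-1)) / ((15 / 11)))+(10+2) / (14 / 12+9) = -9656 / 915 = -10.55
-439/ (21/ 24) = -3512/ 7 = -501.71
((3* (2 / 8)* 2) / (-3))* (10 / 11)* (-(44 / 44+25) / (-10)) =-1.18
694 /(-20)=-347 /10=-34.70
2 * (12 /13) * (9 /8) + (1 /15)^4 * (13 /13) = 1366888 /658125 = 2.08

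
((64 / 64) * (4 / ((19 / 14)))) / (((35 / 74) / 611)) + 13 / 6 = 3809.66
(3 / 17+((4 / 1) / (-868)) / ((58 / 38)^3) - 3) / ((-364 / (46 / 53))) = 5845505821 / 867860468566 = 0.01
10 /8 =5 /4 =1.25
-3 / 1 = -3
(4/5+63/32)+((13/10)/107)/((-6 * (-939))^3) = 1059614871388739/382705145422560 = 2.77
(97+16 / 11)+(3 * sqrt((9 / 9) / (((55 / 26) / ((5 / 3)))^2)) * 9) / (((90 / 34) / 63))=33261 / 55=604.75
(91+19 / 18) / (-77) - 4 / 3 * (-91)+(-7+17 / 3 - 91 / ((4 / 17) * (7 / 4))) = -141643 / 1386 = -102.20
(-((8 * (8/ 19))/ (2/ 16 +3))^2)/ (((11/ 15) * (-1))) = 1.58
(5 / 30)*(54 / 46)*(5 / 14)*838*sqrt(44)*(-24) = -452520*sqrt(11) / 161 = -9321.98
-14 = -14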